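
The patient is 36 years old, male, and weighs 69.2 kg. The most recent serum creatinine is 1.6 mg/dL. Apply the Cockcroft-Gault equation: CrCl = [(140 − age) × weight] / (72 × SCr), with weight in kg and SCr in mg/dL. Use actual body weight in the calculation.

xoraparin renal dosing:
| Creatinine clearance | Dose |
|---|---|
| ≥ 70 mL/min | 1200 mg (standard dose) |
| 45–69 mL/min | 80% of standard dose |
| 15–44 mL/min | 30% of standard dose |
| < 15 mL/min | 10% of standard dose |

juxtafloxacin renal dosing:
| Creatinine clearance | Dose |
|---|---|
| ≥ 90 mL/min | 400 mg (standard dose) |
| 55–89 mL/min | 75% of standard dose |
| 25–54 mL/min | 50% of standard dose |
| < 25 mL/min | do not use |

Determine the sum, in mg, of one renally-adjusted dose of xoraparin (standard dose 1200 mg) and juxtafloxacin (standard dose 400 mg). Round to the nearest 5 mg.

1260 mg

CrCl = (140 − 36) × 69.2 / (72 × 1.6) = 7196.8 / 115.20 ≈ 62.5 mL/min
CrCl ≈ 62 mL/min.
xoraparin: 45–69 mL/min → 80% of 1200 mg = 960 mg.
juxtafloxacin: 55–89 mL/min → 75% of 400 mg = 300 mg.
Total = 960 + 300 = 1260 mg.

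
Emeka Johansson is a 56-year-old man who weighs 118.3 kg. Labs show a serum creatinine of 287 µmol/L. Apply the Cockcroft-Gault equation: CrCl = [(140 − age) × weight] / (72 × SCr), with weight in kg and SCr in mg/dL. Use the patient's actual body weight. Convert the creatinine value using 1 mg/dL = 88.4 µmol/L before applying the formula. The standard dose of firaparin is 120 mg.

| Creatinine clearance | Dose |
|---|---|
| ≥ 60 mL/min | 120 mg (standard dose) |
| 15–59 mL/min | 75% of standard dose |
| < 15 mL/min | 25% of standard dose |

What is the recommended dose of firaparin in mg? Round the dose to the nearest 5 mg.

90 mg

SCr = 287 / 88.4 = 3.247 mg/dL
CrCl = (140 − 56) × 118.3 / (72 × 3.247) = 9937.2 / 233.78 ≈ 42.5 mL/min
CrCl ≈ 43 mL/min → bracket 15–59 mL/min.
75% of 120 mg = 90 mg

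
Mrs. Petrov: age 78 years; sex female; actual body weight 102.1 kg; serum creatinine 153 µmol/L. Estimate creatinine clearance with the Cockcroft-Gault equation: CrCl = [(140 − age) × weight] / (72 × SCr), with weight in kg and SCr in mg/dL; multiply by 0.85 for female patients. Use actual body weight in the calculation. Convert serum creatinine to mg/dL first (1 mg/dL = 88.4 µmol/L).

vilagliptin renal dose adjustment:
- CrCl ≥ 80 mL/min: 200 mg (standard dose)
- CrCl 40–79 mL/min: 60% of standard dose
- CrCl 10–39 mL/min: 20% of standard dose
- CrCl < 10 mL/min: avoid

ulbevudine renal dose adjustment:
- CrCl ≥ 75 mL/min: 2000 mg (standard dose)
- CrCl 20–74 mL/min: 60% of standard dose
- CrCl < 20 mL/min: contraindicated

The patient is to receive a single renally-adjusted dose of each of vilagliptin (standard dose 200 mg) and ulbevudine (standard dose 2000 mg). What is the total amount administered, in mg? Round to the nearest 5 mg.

1320 mg

SCr = 153 / 88.4 = 1.731 mg/dL
CrCl = (140 − 78) × 102.1 / (72 × 1.731) × 0.85 = 6330.2 / 124.63 × 0.85 ≈ 43.2 mL/min
CrCl ≈ 43 mL/min.
vilagliptin: 40–79 mL/min → 60% of 200 mg = 120 mg.
ulbevudine: 20–74 mL/min → 60% of 2000 mg = 1200 mg.
Total = 120 + 1200 = 1320 mg.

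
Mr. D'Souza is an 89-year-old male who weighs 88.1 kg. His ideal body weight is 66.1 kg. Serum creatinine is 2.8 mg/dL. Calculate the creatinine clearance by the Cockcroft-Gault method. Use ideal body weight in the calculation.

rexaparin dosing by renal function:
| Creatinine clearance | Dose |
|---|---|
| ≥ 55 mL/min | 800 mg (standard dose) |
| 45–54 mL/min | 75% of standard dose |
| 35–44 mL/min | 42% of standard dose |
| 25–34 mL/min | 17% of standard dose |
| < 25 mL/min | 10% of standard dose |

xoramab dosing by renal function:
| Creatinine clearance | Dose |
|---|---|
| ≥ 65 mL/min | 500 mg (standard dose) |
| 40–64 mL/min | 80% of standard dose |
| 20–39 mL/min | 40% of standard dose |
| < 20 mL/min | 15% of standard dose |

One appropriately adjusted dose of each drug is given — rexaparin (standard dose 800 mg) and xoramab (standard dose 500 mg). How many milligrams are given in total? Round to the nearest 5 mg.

CrCl = (140 − 89) × 66.1 / (72 × 2.8) = 3371.1 / 201.60 ≈ 16.7 mL/min
CrCl ≈ 17 mL/min.
rexaparin: < 25 mL/min → 10% of 800 mg = 80 mg.
xoramab: < 20 mL/min → 15% of 500 mg = 75 mg.
Total = 80 + 75 = 155 mg.

155 mg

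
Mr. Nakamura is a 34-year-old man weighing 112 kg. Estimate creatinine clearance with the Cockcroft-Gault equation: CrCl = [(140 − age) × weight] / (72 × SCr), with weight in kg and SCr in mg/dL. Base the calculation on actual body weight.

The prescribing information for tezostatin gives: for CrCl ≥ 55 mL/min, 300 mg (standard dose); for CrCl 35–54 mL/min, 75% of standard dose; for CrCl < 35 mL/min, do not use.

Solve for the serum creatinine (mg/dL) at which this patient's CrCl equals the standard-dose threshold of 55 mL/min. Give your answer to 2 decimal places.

Standard dose requires CrCl ≥ 55 mL/min.
Set (140 − 34) × 112 / (72 × SCr) = 55
SCr = (140 − 34) × 112 / (72 × 55) = 2.998 mg/dL

3.00 mg/dL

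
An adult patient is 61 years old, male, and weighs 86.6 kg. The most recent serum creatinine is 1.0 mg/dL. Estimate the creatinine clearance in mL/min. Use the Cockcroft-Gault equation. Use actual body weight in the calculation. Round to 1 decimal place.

95.0 mL/min

CrCl = (140 − 61) × 86.6 / (72 × 1) = 6841.4 / 72.00 ≈ 95.0 mL/min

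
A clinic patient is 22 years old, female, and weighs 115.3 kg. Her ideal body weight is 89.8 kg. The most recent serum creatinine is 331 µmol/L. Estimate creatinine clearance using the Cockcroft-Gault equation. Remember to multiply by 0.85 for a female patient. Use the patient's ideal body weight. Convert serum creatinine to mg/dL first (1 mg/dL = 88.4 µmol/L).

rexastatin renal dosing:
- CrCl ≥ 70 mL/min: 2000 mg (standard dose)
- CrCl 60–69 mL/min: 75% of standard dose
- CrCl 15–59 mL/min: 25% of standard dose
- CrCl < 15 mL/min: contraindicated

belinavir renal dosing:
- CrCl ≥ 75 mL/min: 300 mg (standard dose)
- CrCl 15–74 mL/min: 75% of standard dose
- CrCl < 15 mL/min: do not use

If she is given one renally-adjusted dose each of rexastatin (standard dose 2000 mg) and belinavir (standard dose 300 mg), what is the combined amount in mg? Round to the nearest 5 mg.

725 mg

SCr = 331 / 88.4 = 3.744 mg/dL
CrCl = (140 − 22) × 89.8 / (72 × 3.744) × 0.85 = 10596.4 / 269.57 × 0.85 ≈ 33.4 mL/min
CrCl ≈ 33 mL/min.
rexastatin: 15–59 mL/min → 25% of 2000 mg = 500 mg.
belinavir: 15–74 mL/min → 75% of 300 mg = 225 mg.
Total = 500 + 225 = 725 mg.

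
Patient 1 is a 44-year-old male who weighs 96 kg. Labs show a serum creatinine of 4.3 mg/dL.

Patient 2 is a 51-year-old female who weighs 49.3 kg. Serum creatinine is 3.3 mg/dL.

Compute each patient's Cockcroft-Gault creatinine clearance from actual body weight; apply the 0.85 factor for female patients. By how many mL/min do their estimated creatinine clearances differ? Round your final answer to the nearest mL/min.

Patient 1: CrCl = (140 − 44) × 96 / (72 × 4.3) = 9216.0 / 309.60 ≈ 29.8 mL/min
Patient 2: CrCl = (140 − 51) × 49.3 / (72 × 3.3) × 0.85 = 4387.7 / 237.60 × 0.85 ≈ 15.7 mL/min
|29.8 − 15.7| = 14.1 mL/min

14 mL/min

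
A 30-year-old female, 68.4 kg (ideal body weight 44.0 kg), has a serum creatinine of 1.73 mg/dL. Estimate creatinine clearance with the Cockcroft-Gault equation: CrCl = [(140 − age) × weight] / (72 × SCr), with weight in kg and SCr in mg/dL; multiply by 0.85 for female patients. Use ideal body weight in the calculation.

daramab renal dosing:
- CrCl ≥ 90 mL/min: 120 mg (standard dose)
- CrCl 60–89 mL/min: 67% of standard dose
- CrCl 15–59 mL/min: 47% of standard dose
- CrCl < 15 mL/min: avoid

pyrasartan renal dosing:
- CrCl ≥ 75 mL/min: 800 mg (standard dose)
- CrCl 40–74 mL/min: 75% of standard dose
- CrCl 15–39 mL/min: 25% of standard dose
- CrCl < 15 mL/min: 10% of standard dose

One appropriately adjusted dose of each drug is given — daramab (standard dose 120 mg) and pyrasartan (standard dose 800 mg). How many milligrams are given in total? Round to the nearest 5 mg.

255 mg

CrCl = (140 − 30) × 44 / (72 × 1.73) × 0.85 = 4840.0 / 124.56 × 0.85 ≈ 33.0 mL/min
CrCl ≈ 33 mL/min.
daramab: 15–59 mL/min → 47% of 120 mg = 56.4 mg.
pyrasartan: 15–39 mL/min → 25% of 800 mg = 200 mg.
Total = 56.4 + 200 = 256.4 mg.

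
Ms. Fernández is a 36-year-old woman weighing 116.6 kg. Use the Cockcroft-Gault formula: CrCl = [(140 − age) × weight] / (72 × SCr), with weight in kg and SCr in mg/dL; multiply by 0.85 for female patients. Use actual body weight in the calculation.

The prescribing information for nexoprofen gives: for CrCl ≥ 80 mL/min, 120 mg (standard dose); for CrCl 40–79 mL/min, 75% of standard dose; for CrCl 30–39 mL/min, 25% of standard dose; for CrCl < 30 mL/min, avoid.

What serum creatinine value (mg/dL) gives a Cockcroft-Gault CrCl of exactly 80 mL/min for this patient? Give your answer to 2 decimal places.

Standard dose requires CrCl ≥ 80 mL/min.
Set (140 − 36) × 116.6 × 0.85 / (72 × SCr) = 80
SCr = (140 − 36) × 116.6 × 0.85 / (72 × 80) = 1.789 mg/dL

1.79 mg/dL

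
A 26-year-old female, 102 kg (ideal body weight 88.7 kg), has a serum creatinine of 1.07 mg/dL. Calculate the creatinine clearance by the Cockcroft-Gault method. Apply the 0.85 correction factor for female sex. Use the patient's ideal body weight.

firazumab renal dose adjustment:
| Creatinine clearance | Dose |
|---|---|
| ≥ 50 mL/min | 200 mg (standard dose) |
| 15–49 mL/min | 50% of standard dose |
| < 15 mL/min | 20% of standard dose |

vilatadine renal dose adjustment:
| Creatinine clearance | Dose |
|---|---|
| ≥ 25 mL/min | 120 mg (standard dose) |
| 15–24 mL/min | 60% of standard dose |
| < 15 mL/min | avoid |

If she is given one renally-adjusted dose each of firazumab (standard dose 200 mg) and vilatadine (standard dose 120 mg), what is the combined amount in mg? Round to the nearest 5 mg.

320 mg

CrCl = (140 − 26) × 88.7 / (72 × 1.07) × 0.85 = 10111.8 / 77.04 × 0.85 ≈ 111.6 mL/min
CrCl ≈ 112 mL/min.
firazumab: ≥ 50 mL/min → 100% of 200 mg = 200 mg.
vilatadine: ≥ 25 mL/min → 100% of 120 mg = 120 mg.
Total = 200 + 120 = 320 mg.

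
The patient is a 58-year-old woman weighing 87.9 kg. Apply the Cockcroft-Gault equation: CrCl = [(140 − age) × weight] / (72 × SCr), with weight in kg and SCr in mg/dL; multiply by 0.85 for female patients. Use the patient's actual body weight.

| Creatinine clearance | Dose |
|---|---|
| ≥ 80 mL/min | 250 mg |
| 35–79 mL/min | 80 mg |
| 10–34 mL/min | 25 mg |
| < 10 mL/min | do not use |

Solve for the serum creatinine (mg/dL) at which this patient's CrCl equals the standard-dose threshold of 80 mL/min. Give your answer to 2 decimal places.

Standard dose requires CrCl ≥ 80 mL/min.
Set (140 − 58) × 87.9 × 0.85 / (72 × SCr) = 80
SCr = (140 − 58) × 87.9 × 0.85 / (72 × 80) = 1.064 mg/dL

1.06 mg/dL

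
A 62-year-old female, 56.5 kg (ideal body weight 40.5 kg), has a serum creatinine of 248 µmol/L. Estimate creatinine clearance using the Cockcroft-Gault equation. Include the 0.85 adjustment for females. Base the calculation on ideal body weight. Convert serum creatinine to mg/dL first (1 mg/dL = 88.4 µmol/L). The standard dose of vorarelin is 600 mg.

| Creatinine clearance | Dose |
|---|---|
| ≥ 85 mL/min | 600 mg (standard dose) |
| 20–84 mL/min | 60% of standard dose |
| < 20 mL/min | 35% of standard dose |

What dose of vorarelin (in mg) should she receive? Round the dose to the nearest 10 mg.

210 mg

SCr = 248 / 88.4 = 2.805 mg/dL
CrCl = (140 − 62) × 40.5 / (72 × 2.805) × 0.85 = 3159.0 / 201.96 × 0.85 ≈ 13.3 mL/min
CrCl ≈ 13 mL/min → bracket < 20 mL/min.
35% of 600 mg = 210 mg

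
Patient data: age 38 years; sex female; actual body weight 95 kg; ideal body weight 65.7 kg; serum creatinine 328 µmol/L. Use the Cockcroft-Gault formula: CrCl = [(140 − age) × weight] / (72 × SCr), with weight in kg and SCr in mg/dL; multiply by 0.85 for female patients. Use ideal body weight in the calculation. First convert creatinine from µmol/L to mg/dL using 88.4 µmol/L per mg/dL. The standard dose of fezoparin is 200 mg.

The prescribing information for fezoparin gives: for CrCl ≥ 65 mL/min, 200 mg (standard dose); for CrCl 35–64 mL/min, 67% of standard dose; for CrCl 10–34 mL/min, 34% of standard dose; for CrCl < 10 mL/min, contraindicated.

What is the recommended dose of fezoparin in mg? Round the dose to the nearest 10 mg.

70 mg

SCr = 328 / 88.4 = 3.71 mg/dL
CrCl = (140 − 38) × 65.7 / (72 × 3.71) × 0.85 = 6701.4 / 267.12 × 0.85 ≈ 21.3 mL/min
CrCl ≈ 21 mL/min → bracket 10–34 mL/min.
34% of 200 mg = 68 mg → 70 mg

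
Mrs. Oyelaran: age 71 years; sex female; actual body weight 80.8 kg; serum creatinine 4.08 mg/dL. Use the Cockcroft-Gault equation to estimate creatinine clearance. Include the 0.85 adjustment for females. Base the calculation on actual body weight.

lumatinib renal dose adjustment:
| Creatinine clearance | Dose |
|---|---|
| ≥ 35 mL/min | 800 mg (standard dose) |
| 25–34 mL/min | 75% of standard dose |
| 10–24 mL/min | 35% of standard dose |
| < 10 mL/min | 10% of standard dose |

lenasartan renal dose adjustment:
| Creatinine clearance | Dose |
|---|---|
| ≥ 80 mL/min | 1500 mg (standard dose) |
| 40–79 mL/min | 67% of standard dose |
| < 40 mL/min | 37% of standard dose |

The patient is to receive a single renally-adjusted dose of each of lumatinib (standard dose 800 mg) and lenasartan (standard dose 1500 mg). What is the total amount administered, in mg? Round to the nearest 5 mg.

835 mg

CrCl = (140 − 71) × 80.8 / (72 × 4.08) × 0.85 = 5575.2 / 293.76 × 0.85 ≈ 16.1 mL/min
CrCl ≈ 16 mL/min.
lumatinib: 10–24 mL/min → 35% of 800 mg = 280 mg.
lenasartan: < 40 mL/min → 37% of 1500 mg = 555 mg.
Total = 280 + 555 = 835 mg.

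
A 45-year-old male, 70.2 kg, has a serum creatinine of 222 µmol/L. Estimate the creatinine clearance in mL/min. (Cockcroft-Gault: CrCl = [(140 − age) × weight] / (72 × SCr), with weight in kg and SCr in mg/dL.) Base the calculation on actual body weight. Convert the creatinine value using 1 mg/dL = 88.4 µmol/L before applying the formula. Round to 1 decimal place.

SCr = 222 / 88.4 = 2.511 mg/dL
CrCl = (140 − 45) × 70.2 / (72 × 2.511) = 6669.0 / 180.79 ≈ 36.9 mL/min

36.9 mL/min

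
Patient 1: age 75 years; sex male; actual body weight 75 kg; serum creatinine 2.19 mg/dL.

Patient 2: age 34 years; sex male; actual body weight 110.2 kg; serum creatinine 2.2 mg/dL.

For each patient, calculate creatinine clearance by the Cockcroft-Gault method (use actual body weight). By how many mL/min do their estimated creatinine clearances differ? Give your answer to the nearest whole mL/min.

43 mL/min

Patient 1: CrCl = (140 − 75) × 75 / (72 × 2.19) = 4875.0 / 157.68 ≈ 30.9 mL/min
Patient 2: CrCl = (140 − 34) × 110.2 / (72 × 2.2) = 11681.2 / 158.40 ≈ 73.7 mL/min
|30.9 − 73.7| = 42.8 mL/min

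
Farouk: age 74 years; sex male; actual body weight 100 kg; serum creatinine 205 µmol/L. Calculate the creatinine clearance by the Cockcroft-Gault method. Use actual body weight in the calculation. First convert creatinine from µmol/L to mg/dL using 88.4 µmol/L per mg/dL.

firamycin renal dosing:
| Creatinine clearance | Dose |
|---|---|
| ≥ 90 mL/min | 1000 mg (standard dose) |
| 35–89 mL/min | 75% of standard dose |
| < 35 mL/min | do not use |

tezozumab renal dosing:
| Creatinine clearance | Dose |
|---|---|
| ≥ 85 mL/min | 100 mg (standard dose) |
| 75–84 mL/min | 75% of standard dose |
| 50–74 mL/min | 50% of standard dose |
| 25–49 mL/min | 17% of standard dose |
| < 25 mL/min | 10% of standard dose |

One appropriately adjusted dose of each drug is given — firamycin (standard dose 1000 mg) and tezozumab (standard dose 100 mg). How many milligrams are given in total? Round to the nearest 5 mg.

SCr = 205 / 88.4 = 2.319 mg/dL
CrCl = (140 − 74) × 100 / (72 × 2.319) = 6600.0 / 166.97 ≈ 39.5 mL/min
CrCl ≈ 40 mL/min.
firamycin: 35–89 mL/min → 75% of 1000 mg = 750 mg.
tezozumab: 25–49 mL/min → 17% of 100 mg = 17 mg.
Total = 750 + 17 = 767 mg.

765 mg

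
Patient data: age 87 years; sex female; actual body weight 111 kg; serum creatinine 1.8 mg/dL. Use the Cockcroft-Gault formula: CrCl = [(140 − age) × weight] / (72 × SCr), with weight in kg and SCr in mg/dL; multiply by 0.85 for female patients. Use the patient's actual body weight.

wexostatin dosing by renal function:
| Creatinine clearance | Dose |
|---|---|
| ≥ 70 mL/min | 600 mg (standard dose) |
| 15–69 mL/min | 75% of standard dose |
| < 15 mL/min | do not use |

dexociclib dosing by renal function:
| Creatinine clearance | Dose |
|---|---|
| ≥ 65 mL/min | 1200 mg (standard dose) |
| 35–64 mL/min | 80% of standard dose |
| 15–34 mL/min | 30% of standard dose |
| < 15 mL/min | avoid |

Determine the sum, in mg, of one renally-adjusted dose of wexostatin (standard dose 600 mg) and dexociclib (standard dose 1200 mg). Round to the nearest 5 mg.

1410 mg

CrCl = (140 − 87) × 111 / (72 × 1.8) × 0.85 = 5883.0 / 129.60 × 0.85 ≈ 38.6 mL/min
CrCl ≈ 39 mL/min.
wexostatin: 15–69 mL/min → 75% of 600 mg = 450 mg.
dexociclib: 35–64 mL/min → 80% of 1200 mg = 960 mg.
Total = 450 + 960 = 1410 mg.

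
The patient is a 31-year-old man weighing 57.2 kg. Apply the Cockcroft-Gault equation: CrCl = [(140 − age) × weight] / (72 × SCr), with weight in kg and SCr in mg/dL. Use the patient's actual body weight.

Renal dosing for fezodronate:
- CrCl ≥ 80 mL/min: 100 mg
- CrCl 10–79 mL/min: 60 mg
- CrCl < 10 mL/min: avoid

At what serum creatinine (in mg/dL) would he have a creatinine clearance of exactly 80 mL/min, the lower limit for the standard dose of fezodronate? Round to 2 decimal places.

1.08 mg/dL

Standard dose requires CrCl ≥ 80 mL/min.
Set (140 − 31) × 57.2 / (72 × SCr) = 80
SCr = (140 − 31) × 57.2 / (72 × 80) = 1.082 mg/dL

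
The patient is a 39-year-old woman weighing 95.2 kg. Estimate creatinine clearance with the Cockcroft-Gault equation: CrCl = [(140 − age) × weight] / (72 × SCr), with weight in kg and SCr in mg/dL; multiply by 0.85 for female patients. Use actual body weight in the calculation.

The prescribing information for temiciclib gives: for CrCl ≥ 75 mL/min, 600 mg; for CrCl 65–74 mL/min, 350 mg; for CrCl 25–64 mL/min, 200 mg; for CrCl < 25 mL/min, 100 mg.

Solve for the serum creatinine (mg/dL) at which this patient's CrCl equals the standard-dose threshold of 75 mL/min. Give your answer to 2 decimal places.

Standard dose requires CrCl ≥ 75 mL/min.
Set (140 − 39) × 95.2 × 0.85 / (72 × SCr) = 75
SCr = (140 − 39) × 95.2 × 0.85 / (72 × 75) = 1.514 mg/dL

1.51 mg/dL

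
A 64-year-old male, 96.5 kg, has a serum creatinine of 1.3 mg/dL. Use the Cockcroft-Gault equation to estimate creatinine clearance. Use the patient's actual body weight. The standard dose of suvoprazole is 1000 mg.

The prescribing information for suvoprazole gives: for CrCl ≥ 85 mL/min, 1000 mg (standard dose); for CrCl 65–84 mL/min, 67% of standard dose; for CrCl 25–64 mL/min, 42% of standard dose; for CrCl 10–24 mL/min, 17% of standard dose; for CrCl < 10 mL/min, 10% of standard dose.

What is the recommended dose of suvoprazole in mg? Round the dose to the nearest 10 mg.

670 mg

CrCl = (140 − 64) × 96.5 / (72 × 1.3) = 7334.0 / 93.60 ≈ 78.4 mL/min
CrCl ≈ 78 mL/min → bracket 65–84 mL/min.
67% of 1000 mg = 670 mg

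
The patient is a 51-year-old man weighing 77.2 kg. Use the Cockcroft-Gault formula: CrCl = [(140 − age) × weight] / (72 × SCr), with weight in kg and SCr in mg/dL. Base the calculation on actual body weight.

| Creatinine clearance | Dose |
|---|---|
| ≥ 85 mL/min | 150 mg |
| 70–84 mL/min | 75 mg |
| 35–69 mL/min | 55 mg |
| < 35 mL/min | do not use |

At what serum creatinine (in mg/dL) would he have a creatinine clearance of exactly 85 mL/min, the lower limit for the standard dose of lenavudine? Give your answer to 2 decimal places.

Standard dose requires CrCl ≥ 85 mL/min.
Set (140 − 51) × 77.2 / (72 × SCr) = 85
SCr = (140 − 51) × 77.2 / (72 × 85) = 1.123 mg/dL

1.12 mg/dL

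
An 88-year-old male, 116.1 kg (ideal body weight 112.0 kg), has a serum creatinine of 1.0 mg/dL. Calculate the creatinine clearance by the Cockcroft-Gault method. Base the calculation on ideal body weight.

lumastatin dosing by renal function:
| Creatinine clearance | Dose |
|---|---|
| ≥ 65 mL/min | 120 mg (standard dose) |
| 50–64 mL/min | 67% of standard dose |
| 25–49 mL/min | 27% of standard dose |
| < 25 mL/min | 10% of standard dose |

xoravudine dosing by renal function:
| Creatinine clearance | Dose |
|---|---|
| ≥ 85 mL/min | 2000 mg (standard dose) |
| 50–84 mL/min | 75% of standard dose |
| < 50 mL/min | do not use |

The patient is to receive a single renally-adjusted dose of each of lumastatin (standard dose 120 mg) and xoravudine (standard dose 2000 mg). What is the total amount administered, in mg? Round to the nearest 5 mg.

1620 mg

CrCl = (140 − 88) × 112 / (72 × 1) = 5824.0 / 72.00 ≈ 80.9 mL/min
CrCl ≈ 81 mL/min.
lumastatin: ≥ 65 mL/min → 100% of 120 mg = 120 mg.
xoravudine: 50–84 mL/min → 75% of 2000 mg = 1500 mg.
Total = 120 + 1500 = 1620 mg.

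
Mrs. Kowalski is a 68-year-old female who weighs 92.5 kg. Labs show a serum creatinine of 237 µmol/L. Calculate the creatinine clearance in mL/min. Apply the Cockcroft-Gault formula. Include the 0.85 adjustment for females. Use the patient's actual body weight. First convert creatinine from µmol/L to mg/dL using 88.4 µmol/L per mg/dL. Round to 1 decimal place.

29.3 mL/min

SCr = 237 / 88.4 = 2.681 mg/dL
CrCl = (140 − 68) × 92.5 / (72 × 2.681) × 0.85 = 6660.0 / 193.03 × 0.85 ≈ 29.3 mL/min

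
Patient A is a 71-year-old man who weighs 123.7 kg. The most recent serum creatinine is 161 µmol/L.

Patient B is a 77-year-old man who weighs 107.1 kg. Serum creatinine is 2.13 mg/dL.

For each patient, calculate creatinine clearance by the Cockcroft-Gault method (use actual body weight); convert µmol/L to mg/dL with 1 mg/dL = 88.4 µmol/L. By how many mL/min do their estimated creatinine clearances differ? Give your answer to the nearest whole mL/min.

Patient A: SCr = 161 / 88.4 = 1.821 mg/dL
Patient A: CrCl = (140 − 71) × 123.7 / (72 × 1.821) = 8535.3 / 131.11 ≈ 65.1 mL/min
Patient B: CrCl = (140 − 77) × 107.1 / (72 × 2.13) = 6747.3 / 153.36 ≈ 44.0 mL/min
|65.1 − 44.0| = 21.1 mL/min

21 mL/min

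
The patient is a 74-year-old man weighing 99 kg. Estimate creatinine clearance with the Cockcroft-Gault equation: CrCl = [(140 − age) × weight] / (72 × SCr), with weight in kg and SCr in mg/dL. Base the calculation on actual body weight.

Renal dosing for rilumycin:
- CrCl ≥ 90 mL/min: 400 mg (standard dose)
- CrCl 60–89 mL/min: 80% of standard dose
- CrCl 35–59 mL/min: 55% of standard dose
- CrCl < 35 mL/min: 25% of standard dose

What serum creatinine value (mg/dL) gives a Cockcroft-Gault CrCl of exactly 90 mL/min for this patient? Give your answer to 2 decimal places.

1.01 mg/dL

Standard dose requires CrCl ≥ 90 mL/min.
Set (140 − 74) × 99 / (72 × SCr) = 90
SCr = (140 − 74) × 99 / (72 × 90) = 1.008 mg/dL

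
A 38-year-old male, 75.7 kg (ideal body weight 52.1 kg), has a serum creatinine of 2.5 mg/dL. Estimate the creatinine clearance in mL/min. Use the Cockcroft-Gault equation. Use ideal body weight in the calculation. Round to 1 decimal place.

CrCl = (140 − 38) × 52.1 / (72 × 2.5) = 5314.2 / 180.00 ≈ 29.5 mL/min

29.5 mL/min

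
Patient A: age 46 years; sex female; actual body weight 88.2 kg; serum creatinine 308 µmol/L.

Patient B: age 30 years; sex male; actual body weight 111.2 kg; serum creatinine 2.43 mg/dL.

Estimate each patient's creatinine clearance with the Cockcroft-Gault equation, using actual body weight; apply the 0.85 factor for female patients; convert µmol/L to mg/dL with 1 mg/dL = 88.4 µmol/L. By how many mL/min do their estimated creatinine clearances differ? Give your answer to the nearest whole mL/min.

Patient A: SCr = 308 / 88.4 = 3.484 mg/dL
Patient A: CrCl = (140 − 46) × 88.2 / (72 × 3.484) × 0.85 = 8290.8 / 250.85 × 0.85 ≈ 28.1 mL/min
Patient B: CrCl = (140 − 30) × 111.2 / (72 × 2.43) = 12232.0 / 174.96 ≈ 69.9 mL/min
|28.1 − 69.9| = 41.8 mL/min

42 mL/min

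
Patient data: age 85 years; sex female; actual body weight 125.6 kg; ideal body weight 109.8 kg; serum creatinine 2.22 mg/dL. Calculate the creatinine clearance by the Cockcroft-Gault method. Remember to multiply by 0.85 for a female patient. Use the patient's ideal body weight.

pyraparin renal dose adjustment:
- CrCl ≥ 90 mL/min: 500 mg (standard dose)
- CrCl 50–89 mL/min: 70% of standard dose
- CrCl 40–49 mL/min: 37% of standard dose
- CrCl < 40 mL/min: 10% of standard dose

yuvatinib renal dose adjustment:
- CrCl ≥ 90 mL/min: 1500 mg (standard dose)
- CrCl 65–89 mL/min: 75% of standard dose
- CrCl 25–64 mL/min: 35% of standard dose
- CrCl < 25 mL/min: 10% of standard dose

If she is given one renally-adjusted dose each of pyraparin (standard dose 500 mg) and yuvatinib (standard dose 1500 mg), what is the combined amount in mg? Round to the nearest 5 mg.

575 mg

CrCl = (140 − 85) × 109.8 / (72 × 2.22) × 0.85 = 6039.0 / 159.84 × 0.85 ≈ 32.1 mL/min
CrCl ≈ 32 mL/min.
pyraparin: < 40 mL/min → 10% of 500 mg = 50 mg.
yuvatinib: 25–64 mL/min → 35% of 1500 mg = 525 mg.
Total = 50 + 525 = 575 mg.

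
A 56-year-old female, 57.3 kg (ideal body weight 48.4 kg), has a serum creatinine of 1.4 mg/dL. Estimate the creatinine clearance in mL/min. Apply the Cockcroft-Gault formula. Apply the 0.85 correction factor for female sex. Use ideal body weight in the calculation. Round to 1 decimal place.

34.3 mL/min

CrCl = (140 − 56) × 48.4 / (72 × 1.4) × 0.85 = 4065.6 / 100.80 × 0.85 ≈ 34.3 mL/min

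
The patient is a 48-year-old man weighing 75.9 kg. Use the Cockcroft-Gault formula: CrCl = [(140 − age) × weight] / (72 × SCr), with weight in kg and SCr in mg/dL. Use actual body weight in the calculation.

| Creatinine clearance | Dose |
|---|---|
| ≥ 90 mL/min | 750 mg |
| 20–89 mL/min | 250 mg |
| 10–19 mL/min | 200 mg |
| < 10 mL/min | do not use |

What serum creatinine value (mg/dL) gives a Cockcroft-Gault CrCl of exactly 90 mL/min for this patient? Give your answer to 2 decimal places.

1.08 mg/dL

Standard dose requires CrCl ≥ 90 mL/min.
Set (140 − 48) × 75.9 / (72 × SCr) = 90
SCr = (140 − 48) × 75.9 / (72 × 90) = 1.078 mg/dL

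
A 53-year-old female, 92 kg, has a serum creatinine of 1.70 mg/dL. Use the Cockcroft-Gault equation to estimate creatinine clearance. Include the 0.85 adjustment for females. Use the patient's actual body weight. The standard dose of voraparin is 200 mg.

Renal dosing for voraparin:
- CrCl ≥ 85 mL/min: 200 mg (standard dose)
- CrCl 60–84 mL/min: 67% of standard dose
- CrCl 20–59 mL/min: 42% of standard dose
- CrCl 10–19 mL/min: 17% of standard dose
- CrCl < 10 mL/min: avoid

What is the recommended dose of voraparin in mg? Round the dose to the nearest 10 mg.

80 mg

CrCl = (140 − 53) × 92 / (72 × 1.7) × 0.85 = 8004.0 / 122.40 × 0.85 ≈ 55.6 mL/min
CrCl ≈ 56 mL/min → bracket 20–59 mL/min.
42% of 200 mg = 84 mg → 80 mg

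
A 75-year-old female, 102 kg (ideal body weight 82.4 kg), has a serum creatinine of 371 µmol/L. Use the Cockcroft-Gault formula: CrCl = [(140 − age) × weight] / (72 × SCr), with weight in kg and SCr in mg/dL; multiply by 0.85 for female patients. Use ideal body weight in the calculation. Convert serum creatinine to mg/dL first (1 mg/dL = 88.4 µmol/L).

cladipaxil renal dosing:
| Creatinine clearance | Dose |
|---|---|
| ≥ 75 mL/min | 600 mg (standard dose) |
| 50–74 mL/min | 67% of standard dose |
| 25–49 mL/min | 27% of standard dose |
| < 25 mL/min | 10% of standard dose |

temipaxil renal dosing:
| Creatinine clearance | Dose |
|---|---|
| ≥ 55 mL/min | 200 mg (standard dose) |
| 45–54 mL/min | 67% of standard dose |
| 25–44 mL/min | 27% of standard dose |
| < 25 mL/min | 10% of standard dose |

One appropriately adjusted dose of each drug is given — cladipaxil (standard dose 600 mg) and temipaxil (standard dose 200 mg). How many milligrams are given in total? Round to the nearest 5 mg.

80 mg

SCr = 371 / 88.4 = 4.197 mg/dL
CrCl = (140 − 75) × 82.4 / (72 × 4.197) × 0.85 = 5356.0 / 302.18 × 0.85 ≈ 15.1 mL/min
CrCl ≈ 15 mL/min.
cladipaxil: < 25 mL/min → 10% of 600 mg = 60 mg.
temipaxil: < 25 mL/min → 10% of 200 mg = 20 mg.
Total = 60 + 20 = 80 mg.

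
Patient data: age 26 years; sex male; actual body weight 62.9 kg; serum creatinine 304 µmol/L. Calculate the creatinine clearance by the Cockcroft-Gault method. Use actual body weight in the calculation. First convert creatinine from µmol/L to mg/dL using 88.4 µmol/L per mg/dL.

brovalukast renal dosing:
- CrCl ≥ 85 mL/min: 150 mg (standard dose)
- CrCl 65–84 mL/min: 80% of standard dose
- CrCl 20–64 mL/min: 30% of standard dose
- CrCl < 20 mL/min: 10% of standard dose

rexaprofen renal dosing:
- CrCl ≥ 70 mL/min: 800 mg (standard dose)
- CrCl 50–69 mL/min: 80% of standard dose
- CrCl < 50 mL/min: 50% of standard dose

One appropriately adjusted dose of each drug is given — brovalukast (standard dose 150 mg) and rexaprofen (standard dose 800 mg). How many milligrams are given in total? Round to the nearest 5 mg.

SCr = 304 / 88.4 = 3.439 mg/dL
CrCl = (140 − 26) × 62.9 / (72 × 3.439) = 7170.6 / 247.61 ≈ 29.0 mL/min
CrCl ≈ 29 mL/min.
brovalukast: 20–64 mL/min → 30% of 150 mg = 45 mg.
rexaprofen: < 50 mL/min → 50% of 800 mg = 400 mg.
Total = 45 + 400 = 445 mg.

445 mg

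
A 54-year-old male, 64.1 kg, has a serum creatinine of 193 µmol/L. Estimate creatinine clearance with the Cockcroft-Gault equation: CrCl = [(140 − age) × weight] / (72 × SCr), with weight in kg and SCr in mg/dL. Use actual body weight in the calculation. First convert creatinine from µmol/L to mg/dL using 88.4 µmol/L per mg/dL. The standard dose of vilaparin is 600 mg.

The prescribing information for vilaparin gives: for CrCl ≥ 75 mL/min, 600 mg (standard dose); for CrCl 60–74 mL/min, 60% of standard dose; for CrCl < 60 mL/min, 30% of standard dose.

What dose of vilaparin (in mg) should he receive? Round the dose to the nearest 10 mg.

180 mg

SCr = 193 / 88.4 = 2.183 mg/dL
CrCl = (140 − 54) × 64.1 / (72 × 2.183) = 5512.6 / 157.18 ≈ 35.1 mL/min
CrCl ≈ 35 mL/min → bracket < 60 mL/min.
30% of 600 mg = 180 mg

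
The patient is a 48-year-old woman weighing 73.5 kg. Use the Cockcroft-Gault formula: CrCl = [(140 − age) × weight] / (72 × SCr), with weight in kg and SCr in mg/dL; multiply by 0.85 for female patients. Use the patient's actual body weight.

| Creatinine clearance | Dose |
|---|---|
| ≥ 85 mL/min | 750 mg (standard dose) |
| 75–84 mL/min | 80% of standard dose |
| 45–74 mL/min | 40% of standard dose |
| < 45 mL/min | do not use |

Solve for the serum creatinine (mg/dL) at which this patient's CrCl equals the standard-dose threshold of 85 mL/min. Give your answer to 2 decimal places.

0.94 mg/dL

Standard dose requires CrCl ≥ 85 mL/min.
Set (140 − 48) × 73.5 × 0.85 / (72 × SCr) = 85
SCr = (140 − 48) × 73.5 × 0.85 / (72 × 85) = 0.939 mg/dL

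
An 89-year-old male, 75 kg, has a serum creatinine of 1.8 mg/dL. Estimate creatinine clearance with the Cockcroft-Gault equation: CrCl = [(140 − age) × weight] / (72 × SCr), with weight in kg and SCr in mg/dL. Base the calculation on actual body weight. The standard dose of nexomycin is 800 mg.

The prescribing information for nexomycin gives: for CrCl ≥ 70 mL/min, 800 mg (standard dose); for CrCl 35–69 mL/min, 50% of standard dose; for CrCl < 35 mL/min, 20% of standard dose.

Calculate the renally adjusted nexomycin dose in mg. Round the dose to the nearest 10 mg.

160 mg

CrCl = (140 − 89) × 75 / (72 × 1.8) = 3825.0 / 129.60 ≈ 29.5 mL/min
CrCl ≈ 30 mL/min → bracket < 35 mL/min.
20% of 800 mg = 160 mg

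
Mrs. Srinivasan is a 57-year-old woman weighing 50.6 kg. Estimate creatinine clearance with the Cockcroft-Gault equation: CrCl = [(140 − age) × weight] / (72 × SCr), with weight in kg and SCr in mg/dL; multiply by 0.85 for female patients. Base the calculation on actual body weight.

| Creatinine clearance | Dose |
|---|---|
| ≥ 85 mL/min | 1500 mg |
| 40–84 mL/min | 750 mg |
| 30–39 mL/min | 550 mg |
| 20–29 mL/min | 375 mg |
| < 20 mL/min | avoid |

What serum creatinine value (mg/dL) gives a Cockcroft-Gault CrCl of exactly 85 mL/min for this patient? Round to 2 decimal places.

0.58 mg/dL

Standard dose requires CrCl ≥ 85 mL/min.
Set (140 − 57) × 50.6 × 0.85 / (72 × SCr) = 85
SCr = (140 − 57) × 50.6 × 0.85 / (72 × 85) = 0.583 mg/dL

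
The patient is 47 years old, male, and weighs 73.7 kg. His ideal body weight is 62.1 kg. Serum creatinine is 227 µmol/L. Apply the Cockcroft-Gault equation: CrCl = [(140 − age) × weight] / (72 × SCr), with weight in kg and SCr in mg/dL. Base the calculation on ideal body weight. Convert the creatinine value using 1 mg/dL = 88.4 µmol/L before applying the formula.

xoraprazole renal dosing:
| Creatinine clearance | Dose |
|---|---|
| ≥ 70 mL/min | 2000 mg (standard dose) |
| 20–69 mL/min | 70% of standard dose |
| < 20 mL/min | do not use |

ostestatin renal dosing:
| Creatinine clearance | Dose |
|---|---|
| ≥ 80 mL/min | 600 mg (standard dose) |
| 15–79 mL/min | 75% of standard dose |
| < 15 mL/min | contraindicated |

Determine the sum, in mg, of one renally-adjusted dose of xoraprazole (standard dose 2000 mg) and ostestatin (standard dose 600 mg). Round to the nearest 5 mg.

1850 mg

SCr = 227 / 88.4 = 2.568 mg/dL
CrCl = (140 − 47) × 62.1 / (72 × 2.568) = 5775.3 / 184.90 ≈ 31.2 mL/min
CrCl ≈ 31 mL/min.
xoraprazole: 20–69 mL/min → 70% of 2000 mg = 1400 mg.
ostestatin: 15–79 mL/min → 75% of 600 mg = 450 mg.
Total = 1400 + 450 = 1850 mg.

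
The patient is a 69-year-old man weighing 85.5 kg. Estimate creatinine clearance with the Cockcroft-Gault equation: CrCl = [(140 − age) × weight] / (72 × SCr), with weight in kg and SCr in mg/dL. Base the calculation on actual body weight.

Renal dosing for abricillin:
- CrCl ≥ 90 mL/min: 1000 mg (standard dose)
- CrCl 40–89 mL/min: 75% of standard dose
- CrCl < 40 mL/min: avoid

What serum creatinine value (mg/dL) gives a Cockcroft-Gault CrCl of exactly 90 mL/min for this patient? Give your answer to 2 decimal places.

Standard dose requires CrCl ≥ 90 mL/min.
Set (140 − 69) × 85.5 / (72 × SCr) = 90
SCr = (140 − 69) × 85.5 / (72 × 90) = 0.937 mg/dL

0.94 mg/dL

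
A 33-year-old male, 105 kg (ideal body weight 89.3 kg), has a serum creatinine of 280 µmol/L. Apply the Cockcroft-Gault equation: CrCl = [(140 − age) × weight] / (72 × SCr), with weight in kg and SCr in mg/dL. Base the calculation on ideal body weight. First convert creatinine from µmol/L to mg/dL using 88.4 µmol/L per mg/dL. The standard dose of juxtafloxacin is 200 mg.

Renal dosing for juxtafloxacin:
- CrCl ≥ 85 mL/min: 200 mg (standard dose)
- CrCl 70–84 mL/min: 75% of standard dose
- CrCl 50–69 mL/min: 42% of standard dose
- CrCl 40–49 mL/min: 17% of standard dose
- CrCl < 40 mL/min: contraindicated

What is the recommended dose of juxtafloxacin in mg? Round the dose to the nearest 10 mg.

SCr = 280 / 88.4 = 3.167 mg/dL
CrCl = (140 − 33) × 89.3 / (72 × 3.167) = 9555.1 / 228.02 ≈ 41.9 mL/min
CrCl ≈ 42 mL/min → bracket 40–49 mL/min.
17% of 200 mg = 34 mg → 30 mg

30 mg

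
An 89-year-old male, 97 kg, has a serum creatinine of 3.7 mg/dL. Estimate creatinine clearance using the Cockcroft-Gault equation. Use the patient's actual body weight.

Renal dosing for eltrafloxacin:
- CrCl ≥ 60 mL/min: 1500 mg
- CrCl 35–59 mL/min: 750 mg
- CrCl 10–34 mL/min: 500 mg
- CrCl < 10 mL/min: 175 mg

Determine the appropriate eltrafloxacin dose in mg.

CrCl = (140 − 89) × 97 / (72 × 3.7) = 4947.0 / 266.40 ≈ 18.6 mL/min
CrCl ≈ 19 mL/min → bracket 10–34 mL/min.
Dose for this bracket: 500 mg.

500 mg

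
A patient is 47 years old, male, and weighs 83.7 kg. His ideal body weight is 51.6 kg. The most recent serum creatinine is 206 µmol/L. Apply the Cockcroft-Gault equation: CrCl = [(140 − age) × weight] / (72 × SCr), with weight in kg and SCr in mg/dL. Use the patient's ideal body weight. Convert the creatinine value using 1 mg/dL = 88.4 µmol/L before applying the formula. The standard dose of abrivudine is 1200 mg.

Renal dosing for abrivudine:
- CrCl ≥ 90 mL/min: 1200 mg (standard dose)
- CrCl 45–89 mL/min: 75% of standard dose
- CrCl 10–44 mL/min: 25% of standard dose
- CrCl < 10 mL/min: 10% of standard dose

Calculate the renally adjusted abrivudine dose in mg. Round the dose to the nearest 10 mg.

300 mg

SCr = 206 / 88.4 = 2.33 mg/dL
CrCl = (140 − 47) × 51.6 / (72 × 2.33) = 4798.8 / 167.76 ≈ 28.6 mL/min
CrCl ≈ 29 mL/min → bracket 10–44 mL/min.
25% of 1200 mg = 300 mg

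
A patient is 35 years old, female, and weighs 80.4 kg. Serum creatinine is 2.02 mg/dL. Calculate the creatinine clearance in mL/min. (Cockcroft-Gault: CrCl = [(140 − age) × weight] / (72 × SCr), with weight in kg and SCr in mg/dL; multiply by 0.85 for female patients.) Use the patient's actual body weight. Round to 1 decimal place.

49.3 mL/min

CrCl = (140 − 35) × 80.4 / (72 × 2.02) × 0.85 = 8442.0 / 145.44 × 0.85 ≈ 49.3 mL/min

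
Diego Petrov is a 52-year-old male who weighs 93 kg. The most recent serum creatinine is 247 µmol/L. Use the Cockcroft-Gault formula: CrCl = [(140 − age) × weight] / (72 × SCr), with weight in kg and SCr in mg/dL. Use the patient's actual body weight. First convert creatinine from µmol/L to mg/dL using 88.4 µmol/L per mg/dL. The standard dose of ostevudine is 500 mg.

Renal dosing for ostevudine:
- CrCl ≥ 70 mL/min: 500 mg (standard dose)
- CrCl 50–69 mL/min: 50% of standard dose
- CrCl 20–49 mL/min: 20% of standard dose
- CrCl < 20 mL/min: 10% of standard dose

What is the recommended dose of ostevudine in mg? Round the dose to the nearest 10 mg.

SCr = 247 / 88.4 = 2.794 mg/dL
CrCl = (140 − 52) × 93 / (72 × 2.794) = 8184.0 / 201.17 ≈ 40.7 mL/min
CrCl ≈ 41 mL/min → bracket 20–49 mL/min.
20% of 500 mg = 100 mg

100 mg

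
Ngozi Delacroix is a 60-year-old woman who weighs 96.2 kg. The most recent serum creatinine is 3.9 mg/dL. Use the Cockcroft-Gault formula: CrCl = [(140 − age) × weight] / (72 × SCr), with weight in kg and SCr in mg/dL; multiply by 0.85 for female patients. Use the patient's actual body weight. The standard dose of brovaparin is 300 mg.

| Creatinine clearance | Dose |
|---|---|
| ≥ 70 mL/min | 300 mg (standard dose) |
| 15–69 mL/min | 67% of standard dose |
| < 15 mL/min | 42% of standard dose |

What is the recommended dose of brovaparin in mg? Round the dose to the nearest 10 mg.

CrCl = (140 − 60) × 96.2 / (72 × 3.9) × 0.85 = 7696.0 / 280.80 × 0.85 ≈ 23.3 mL/min
CrCl ≈ 23 mL/min → bracket 15–69 mL/min.
67% of 300 mg = 201 mg → 200 mg

200 mg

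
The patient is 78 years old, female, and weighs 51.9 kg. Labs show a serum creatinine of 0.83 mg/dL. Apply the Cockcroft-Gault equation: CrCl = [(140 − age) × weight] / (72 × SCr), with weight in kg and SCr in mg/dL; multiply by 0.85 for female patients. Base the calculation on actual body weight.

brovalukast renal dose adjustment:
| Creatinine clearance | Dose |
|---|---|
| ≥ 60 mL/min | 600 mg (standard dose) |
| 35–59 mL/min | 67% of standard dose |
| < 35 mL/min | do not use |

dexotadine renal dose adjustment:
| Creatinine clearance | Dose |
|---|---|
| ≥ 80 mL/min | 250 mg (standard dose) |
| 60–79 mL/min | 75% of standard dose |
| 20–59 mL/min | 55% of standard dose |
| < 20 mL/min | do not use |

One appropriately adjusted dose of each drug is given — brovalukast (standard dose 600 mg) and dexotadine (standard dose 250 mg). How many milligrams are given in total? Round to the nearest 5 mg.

540 mg

CrCl = (140 − 78) × 51.9 / (72 × 0.83) × 0.85 = 3217.8 / 59.76 × 0.85 ≈ 45.8 mL/min
CrCl ≈ 46 mL/min.
brovalukast: 35–59 mL/min → 67% of 600 mg = 402 mg.
dexotadine: 20–59 mL/min → 55% of 250 mg = 137.5 mg.
Total = 402 + 137.5 = 539.5 mg.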